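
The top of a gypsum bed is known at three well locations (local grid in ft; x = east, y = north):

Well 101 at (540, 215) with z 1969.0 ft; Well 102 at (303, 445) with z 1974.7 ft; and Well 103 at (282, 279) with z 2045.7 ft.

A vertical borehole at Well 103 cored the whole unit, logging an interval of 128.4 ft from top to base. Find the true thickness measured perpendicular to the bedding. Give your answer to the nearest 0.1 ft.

112.8 ft

Two edge vectors: Well 101→Well 102 = (-237, 230, 5.7), Well 101→Well 103 = (-258, 64, 76.7).
Normal n = (Well 101→Well 102) × (Well 101→Well 103) = (17276.2, 16707.3, 44172).
So ∂z/∂x = −n_x/n_z = −0.39111 and ∂z/∂y = −n_y/n_z = −0.37823.
|∇z| = √(a²+b²) = 0.54409, so dip δ = arctan(0.54409) = 28.55°.
True thickness = vertical thickness × cos δ = 128.4 × cos 28.55° = 112.8 ft.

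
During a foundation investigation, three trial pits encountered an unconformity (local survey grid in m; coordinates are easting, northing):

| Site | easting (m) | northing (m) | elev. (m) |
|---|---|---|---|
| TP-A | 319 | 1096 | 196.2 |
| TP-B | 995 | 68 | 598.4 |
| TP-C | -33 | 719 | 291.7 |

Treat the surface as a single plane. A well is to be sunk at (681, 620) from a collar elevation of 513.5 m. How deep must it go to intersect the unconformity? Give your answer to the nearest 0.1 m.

126.8 m

Two edge vectors: TP-A→TP-B = (676, -1028, 402.2), TP-A→TP-C = (-352, -377, 95.5).
Normal n = (TP-A→TP-B) × (TP-A→TP-C) = (53455.4, -206132.4, -616708).
So ∂z/∂easting = −n_x/n_z = 0.086679 and ∂z/∂northing = −n_y/n_z = −0.334246.
Intercept c from TP-A: 196.2 − 27.65 + 366.33 = 534.88.
At (681, 620): z_contact = 59.03 − 207.23 + 534.88 = 386.68 m.
Depth below ground = 513.5 − 386.68 = 126.8 m.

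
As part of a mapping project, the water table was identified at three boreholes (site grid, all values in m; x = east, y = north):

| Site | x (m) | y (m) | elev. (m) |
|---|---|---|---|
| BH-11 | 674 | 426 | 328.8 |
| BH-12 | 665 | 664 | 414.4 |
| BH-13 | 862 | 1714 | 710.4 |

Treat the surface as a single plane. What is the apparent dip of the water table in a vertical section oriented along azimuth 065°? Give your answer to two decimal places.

Let the plane be z = a·x + b·y + c.
BH-12−BH-11: −9a + 238b = 85.6;  BH-13−BH-11: 188a + 1288b = 381.6.
Solving gives a = −0.34493, b = 0.34662.
Unit vector along 065° is (sin 65°, cos 65°) = (0.9063, 0.4226).
Slope in that direction = a·(0.9063) + b·(0.4226) = −0.16613.
Apparent dip = arctan|0.16613| = 9.43° (true dip is 26.1°, so apparent ≤ true as expected).

9.43°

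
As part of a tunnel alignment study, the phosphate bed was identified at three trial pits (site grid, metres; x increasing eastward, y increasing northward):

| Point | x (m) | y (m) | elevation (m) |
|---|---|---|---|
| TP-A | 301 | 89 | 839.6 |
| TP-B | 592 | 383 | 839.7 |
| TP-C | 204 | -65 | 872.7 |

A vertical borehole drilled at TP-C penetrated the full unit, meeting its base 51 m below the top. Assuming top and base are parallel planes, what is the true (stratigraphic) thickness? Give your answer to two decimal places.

Let the plane be z = a·x + b·y + c.
TP-B−TP-A: 291a + 294b = 0.1;  TP-C−TP-A: −97a − 154b = 33.1.
Solving gives a = 0.59811, b = −0.59167.
|∇z| = √(a²+b²) = 0.84131, so dip δ = arctan(0.84131) = 40.07°.
True thickness = vertical thickness × cos δ = 51 × cos 40.07° = 39.03 m.

39.03 m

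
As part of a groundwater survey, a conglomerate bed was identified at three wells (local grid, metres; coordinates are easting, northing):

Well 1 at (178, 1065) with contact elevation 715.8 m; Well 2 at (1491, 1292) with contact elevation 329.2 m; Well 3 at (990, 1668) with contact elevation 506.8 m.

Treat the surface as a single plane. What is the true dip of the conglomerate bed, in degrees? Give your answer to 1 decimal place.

17.4°

Let the plane be z = a·easting + b·northing + c.
Well 2−Well 1: 1313a + 227b = −386.6;  Well 3−Well 1: 812a + 603b = −209.
Solving gives a = −0.30568, b = 0.06503.
Gradient magnitude |∇z| = √(a² + b²) = √(0.09344 + 0.00423) = 0.31252.
True dip = arctan(0.31252) = 17.4°, dipping toward ESE (azimuth ≈ 102°).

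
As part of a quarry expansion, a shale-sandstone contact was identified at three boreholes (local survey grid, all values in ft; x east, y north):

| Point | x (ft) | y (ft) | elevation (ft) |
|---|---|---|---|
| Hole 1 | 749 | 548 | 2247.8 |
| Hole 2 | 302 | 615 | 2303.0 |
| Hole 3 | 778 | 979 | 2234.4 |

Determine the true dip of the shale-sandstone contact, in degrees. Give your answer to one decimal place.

7.3°

Let the plane be z = a·x + b·y + c.
Hole 2−Hole 1: −447a + 67b = 55.2;  Hole 3−Hole 1: 29a + 431b = −13.4.
Solving gives a = −0.12687, b = −0.02255.
Gradient magnitude |∇z| = √(a² + b²) = √(0.01610 + 0.00051) = 0.12886.
True dip = arctan(0.12886) = 7.3°, dipping toward E (azimuth ≈ 080°).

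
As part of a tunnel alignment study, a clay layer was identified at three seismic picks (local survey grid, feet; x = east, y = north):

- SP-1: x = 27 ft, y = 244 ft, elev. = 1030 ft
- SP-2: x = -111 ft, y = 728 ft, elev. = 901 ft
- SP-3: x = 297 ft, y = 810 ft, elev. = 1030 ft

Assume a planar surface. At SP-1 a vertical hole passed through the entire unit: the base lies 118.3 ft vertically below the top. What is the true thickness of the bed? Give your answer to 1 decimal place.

Let the plane be z = a·x + b·y + c.
SP-2−SP-1: −138a + 484b = −129;  SP-3−SP-1: 270a + 566b = 0.
Solving gives a = 0.34970, b = −0.16682.
|∇z| = √(a²+b²) = 0.38746, so dip δ = arctan(0.38746) = 21.18°.
True thickness = vertical thickness × cos δ = 118.3 × cos 21.18° = 110.3 ft.

110.3 ft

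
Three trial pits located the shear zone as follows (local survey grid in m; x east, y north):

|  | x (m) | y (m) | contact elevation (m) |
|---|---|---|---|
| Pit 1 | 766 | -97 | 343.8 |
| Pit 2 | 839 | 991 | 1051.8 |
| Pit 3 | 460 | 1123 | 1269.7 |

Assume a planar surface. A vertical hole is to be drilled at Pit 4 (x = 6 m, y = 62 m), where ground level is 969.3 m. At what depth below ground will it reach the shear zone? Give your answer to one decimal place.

Two edge vectors: Pit 1→Pit 2 = (73, 1088, 708), Pit 1→Pit 3 = (-306, 1220, 925.9).
Normal n = (Pit 1→Pit 2) × (Pit 1→Pit 3) = (143619.2, -284238.7, 421988).
So ∂z/∂x = −n_x/n_z = −0.340340 and ∂z/∂y = −n_y/n_z = 0.673571.
Intercept c from Pit 1: 343.8 + 260.70 + 65.34 = 669.84.
At (6, 62): z_contact = −2.04 + 41.76 + 669.84 = 709.56 m.
Depth below ground = 969.3 − 709.56 = 259.7 m.

259.7 m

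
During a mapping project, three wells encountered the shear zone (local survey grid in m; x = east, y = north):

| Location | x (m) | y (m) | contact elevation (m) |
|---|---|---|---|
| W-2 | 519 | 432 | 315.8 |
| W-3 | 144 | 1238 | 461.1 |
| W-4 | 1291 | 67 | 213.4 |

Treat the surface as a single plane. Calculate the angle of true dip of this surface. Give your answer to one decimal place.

Let the plane be z = a·x + b·y + c.
W-3−W-2: −375a + 806b = 145.3;  W-4−W-2: 772a − 365b = −102.4.
Solving gives a = −0.06078, b = 0.15199.
Gradient magnitude |∇z| = √(a² + b²) = √(0.00369 + 0.02310) = 0.16370.
True dip = arctan(0.16370) = 9.3°, dipping toward SSE (azimuth ≈ 158°).

9.3°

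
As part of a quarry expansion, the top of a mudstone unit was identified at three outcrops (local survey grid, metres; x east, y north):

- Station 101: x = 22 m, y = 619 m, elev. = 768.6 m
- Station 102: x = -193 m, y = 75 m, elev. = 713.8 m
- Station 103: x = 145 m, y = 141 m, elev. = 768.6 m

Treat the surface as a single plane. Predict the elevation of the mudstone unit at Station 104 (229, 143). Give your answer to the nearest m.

Let the plane be z = a·x + b·y + c.
Station 102−Station 101: −215a − 544b = −54.8;  Station 103−Station 101: 123a − 478b = 0.
Solving gives a = 0.15437, b = 0.03972.
Then c = 768.6 − a·22 − b·619 = 740.61.
At (229, 143): z = 35.4 + 5.7 + 740.61 = 781.6 m.

782 m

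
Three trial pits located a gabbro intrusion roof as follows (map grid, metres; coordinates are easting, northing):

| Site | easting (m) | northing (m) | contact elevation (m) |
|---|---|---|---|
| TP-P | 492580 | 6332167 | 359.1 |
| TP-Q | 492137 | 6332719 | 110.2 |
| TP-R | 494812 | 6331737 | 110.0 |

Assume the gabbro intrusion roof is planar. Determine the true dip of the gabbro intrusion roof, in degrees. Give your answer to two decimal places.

Let the plane be z = a·easting + b·northing + c.
TP-Q−TP-P: −443a + 552b = −248.9;  TP-R−TP-P: 2232a − 430b = −249.1.
Solving gives a = −0.23477, b = −0.63932.
Gradient magnitude |∇z| = √(a² + b²) = √(0.05512 + 0.40873) = 0.68106.
True dip = arctan(0.68106) = 34.26°, dipping toward NNE (azimuth ≈ 020°).

34.26°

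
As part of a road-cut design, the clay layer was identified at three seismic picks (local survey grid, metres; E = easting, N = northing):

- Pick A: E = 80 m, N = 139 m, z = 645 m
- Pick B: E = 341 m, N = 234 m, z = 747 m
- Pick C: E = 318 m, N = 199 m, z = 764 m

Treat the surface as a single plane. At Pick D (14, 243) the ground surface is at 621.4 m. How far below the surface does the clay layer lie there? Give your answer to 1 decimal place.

Two edge vectors: Pick A→Pick B = (261, 95, 102), Pick A→Pick C = (238, 60, 119).
Normal n = (Pick A→Pick B) × (Pick A→Pick C) = (5185, -6783, -6950).
So ∂z/∂E = −n_x/n_z = 0.74604 and ∂z/∂N = −n_y/n_z = −0.97597.
Intercept c from Pick A: 645 − 59.68 + 135.66 = 720.98.
At (14, 243): z_contact = 10.44 − 237.16 + 720.98 = 494.26 m.
Depth below ground = 621.4 − 494.26 = 127.1 m.

127.1 m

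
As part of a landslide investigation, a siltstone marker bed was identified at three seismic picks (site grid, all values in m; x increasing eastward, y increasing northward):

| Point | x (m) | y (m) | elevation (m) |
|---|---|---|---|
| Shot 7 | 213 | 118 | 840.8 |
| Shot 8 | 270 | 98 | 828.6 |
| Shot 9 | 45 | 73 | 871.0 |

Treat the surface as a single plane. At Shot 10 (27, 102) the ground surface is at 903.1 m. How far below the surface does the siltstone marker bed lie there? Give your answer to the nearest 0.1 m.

27.0 m

Let the plane be z = a·x + b·y + c.
Shot 8−Shot 7: 57a − 20b = −12.2;  Shot 9−Shot 7: −168a − 45b = 30.2.
Solving gives a = −0.19460, b = 0.05539.
Then c = 840.8 − a·213 − b·118 = 875.71.
At (27, 102): z_contact = −5.25 + 5.65 + 875.71 = 876.11 m.
Depth below ground = 903.1 − 876.11 = 27.0 m.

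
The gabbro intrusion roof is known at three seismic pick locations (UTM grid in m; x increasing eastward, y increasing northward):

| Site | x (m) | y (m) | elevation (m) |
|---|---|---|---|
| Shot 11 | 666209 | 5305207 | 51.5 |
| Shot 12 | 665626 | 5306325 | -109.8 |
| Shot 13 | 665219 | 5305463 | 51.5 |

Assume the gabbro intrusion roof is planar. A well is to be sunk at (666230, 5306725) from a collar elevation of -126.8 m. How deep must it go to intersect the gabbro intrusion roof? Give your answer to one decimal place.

75.8 m

Two edge vectors: Shot 11→Shot 12 = (-583, 1118, -161.3), Shot 11→Shot 13 = (-990, 256, 0).
Normal n = (Shot 11→Shot 12) × (Shot 11→Shot 13) = (41292.8, 159687, 957572).
So ∂z/∂x = −n_x/n_z = −0.043122397 and ∂z/∂y = −n_y/n_z = −0.166762395.
Intercept c from Shot 11: 51.5 + 28728.53 + 884709.02 = 913489.05.
At (666230, 5306725): z_contact = −28729.43 − 884962.17 + 913489.05 = -202.55 m.
Depth below ground = -126.8 − (-202.55) = 75.8 m.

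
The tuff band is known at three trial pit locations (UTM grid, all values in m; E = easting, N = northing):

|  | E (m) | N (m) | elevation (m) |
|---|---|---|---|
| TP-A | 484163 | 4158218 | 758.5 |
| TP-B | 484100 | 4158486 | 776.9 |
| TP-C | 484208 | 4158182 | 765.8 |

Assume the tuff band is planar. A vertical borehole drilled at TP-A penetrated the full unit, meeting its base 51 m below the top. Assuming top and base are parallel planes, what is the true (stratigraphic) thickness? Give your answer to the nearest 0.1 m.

Two edge vectors: TP-A→TP-B = (-63, 268, 18.4), TP-A→TP-C = (45, -36, 7.3).
Normal n = (TP-A→TP-B) × (TP-A→TP-C) = (2618.8, 1287.9, -9792).
So ∂z/∂E = −n_x/n_z = 0.26744 and ∂z/∂N = −n_y/n_z = 0.13153.
|∇z| = √(a²+b²) = 0.29803, so dip δ = arctan(0.29803) = 16.60°.
True thickness = vertical thickness × cos δ = 51 × cos 16.60° = 48.9 m.

48.9 m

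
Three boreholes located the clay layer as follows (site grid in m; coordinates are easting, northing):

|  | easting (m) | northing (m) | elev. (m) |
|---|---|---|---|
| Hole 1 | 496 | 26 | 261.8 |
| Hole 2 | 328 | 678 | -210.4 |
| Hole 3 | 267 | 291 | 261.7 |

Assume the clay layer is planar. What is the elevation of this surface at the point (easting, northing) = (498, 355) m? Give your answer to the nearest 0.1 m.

Two edge vectors: Hole 1→Hole 2 = (-168, 652, -472.2), Hole 1→Hole 3 = (-229, 265, -0.1).
Normal n = (Hole 1→Hole 2) × (Hole 1→Hole 3) = (125067.8, 108117, 104788).
So ∂z/∂easting = −n_x/n_z = −1.19353 and ∂z/∂northing = −n_y/n_z = −1.03177.
Intercept c from Hole 1: 261.8 + 591.99 + 26.83 = 880.62.
At (498, 355): z = −594.4 − 366.3 + 880.62 = -80.0 m.

-80.0 m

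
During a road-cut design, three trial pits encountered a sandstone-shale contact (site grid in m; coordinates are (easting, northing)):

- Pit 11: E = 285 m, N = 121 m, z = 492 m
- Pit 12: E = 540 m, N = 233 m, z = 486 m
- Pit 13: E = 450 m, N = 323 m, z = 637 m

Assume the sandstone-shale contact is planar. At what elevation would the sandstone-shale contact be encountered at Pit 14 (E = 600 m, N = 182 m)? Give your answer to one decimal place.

395.7 m

Two edge vectors: Pit 11→Pit 12 = (255, 112, -6), Pit 11→Pit 13 = (165, 202, 145).
Normal n = (Pit 11→Pit 12) × (Pit 11→Pit 13) = (17452, -37965, 33030).
So ∂z/∂E = −n_x/n_z = −0.52837 and ∂z/∂N = −n_y/n_z = 1.14941.
Intercept c from Pit 11: 492 + 150.58 − 139.08 = 503.51.
At (600, 182): z = −317.0 + 209.2 + 503.51 = 395.7 m.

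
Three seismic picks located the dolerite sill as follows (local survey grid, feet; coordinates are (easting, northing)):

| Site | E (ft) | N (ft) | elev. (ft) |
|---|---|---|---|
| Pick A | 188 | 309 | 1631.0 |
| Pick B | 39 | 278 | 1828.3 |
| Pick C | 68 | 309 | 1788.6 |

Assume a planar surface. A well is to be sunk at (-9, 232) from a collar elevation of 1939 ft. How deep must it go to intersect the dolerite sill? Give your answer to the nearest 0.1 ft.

45.3 ft

Let the plane be z = a·E + b·N + c.
Pick B−Pick A: −149a − 31b = 197.3;  Pick C−Pick A: −120a + 0b = 157.6.
Solving gives a = −1.31333, b = −0.05204.
Then c = 1631 − a·188 − b·309 = 1893.99.
At (-9, 232): z_contact = 11.82 − 12.07 + 1893.99 = 1893.73 ft.
Depth below ground = 1939 − 1893.73 = 45.3 ft.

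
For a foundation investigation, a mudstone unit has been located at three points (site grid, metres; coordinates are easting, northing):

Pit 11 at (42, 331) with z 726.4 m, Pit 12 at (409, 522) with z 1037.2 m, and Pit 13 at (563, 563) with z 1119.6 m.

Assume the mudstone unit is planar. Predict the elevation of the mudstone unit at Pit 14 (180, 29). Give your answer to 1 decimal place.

384.7 m

Let the plane be z = a·easting + b·northing + c.
Pit 12−Pit 11: 367a + 191b = 310.8;  Pit 13−Pit 11: 521a + 232b = 393.2.
Solving gives a = 0.20851, b = 1.22659.
Then c = 726.4 − a·42 − b·331 = 311.64.
At (180, 29): z = 37.5 + 35.6 + 311.64 = 384.7 m.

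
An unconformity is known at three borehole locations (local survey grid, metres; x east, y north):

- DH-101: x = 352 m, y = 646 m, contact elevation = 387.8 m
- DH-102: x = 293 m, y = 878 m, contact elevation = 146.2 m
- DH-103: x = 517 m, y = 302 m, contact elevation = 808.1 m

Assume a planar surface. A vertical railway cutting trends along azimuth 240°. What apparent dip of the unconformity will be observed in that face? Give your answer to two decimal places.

Two edge vectors: DH-101→DH-102 = (-59, 232, -241.6), DH-101→DH-103 = (165, -344, 420.3).
Normal n = (DH-101→DH-102) × (DH-101→DH-103) = (14399.2, -15066.3, -17984).
So ∂z/∂x = −n_x/n_z = 0.80067 and ∂z/∂y = −n_y/n_z = −0.83776.
Unit vector along 240° is (sin 240°, cos 240°) = (-0.8660, -0.5000).
Slope in that direction = a·(-0.8660) + b·(-0.5000) = −0.27452.
Apparent dip = arctan|0.27452| = 15.35° (true dip is 49.2°, so apparent ≤ true as expected).

15.35°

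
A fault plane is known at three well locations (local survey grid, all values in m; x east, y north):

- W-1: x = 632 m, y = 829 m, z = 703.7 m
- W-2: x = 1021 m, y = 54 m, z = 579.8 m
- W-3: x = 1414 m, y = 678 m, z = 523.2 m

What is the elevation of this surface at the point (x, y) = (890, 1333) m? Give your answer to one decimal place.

671.1 m

Let the plane be z = a·x + b·y + c.
W-2−W-1: 389a − 775b = −123.9;  W-3−W-1: 782a − 151b = −180.5.
Solving gives a = −0.221407, b = 0.048739.
Then c = 703.7 − a·632 − b·829 = 803.22.
At (890, 1333): z = −197.1 + 65.0 + 803.22 = 671.1 m.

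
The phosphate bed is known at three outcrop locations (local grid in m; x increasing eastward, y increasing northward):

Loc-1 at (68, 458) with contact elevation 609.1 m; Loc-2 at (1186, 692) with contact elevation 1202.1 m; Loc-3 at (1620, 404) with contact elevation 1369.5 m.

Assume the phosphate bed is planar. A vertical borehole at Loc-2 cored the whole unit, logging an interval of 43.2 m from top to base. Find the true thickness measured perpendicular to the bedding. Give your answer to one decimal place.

Let the plane be z = a·x + b·y + c.
Loc-2−Loc-1: 1118a + 234b = 593;  Loc-3−Loc-1: 1552a − 54b = 760.4.
Solving gives a = 0.49572, b = 0.16577.
|∇z| = √(a²+b²) = 0.52270, so dip δ = arctan(0.52270) = 27.60°.
True thickness = vertical thickness × cos δ = 43.2 × cos 27.60° = 38.3 m.

38.3 m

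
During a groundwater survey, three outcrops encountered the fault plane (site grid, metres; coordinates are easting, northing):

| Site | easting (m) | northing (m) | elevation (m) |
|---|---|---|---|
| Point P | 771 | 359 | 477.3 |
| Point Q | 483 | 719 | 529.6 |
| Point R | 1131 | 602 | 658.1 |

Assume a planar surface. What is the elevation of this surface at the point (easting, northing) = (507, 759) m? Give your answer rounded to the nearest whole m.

Let the plane be z = a·easting + b·northing + c.
Point Q−Point P: −288a + 360b = 52.3;  Point R−Point P: 360a + 243b = 180.8.
Solving gives a = 0.26244, b = 0.35523.
Then c = 477.3 − a·771 − b·359 = 147.43.
At (507, 759): z = 133.1 + 269.6 + 147.43 = 550.1 m.

550 m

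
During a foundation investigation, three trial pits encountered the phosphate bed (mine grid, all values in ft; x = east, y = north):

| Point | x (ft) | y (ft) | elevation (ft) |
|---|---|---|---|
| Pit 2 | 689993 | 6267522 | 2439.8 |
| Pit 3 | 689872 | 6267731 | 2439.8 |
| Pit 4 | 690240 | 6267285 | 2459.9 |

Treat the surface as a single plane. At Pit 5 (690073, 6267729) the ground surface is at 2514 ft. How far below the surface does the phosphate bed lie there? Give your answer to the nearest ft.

Two edge vectors: Pit 2→Pit 3 = (-121, 209, 0), Pit 2→Pit 4 = (247, -237, 20.1).
Normal n = (Pit 2→Pit 3) × (Pit 2→Pit 4) = (4200.9, 2432.1, -22946).
So ∂z/∂x = −n_x/n_z = 0.18307766 and ∂z/∂y = −n_y/n_z = 0.10599233.
Intercept c from Pit 2: 2439.8 − 126322.30 − 664309.26 = −788191.76.
At (690073, 6267729): z_contact = 126337.0 + 664331.2 − 788191.76 = 2476.4 ft.
Depth below ground = 2514 − 2476.4 = 38 ft.

38 ft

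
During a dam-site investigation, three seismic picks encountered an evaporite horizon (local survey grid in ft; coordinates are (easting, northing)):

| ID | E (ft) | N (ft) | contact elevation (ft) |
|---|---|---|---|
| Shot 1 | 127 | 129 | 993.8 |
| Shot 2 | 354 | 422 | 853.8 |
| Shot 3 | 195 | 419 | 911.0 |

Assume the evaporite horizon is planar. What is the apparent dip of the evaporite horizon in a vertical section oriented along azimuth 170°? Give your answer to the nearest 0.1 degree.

7.8°

Two edge vectors: Shot 1→Shot 2 = (227, 293, -140), Shot 1→Shot 3 = (68, 290, -82.8).
Normal n = (Shot 1→Shot 2) × (Shot 1→Shot 3) = (16339.6, 9275.6, 45906).
So ∂z/∂E = −n_x/n_z = −0.35594 and ∂z/∂N = −n_y/n_z = −0.20206.
Unit vector along 170° is (sin 170°, cos 170°) = (0.1736, -0.9848).
Slope in that direction = a·(0.1736) + b·(-0.9848) = 0.13718.
Apparent dip = arctan|0.13718| = 7.8° (true dip is 22.3°, so apparent ≤ true as expected).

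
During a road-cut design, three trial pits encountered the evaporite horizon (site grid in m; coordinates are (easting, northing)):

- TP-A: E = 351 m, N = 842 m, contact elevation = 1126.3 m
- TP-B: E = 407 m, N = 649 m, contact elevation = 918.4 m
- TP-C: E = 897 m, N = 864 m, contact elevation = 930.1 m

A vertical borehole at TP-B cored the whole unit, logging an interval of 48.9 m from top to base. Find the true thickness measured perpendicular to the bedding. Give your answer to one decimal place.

33.9 m

Two edge vectors: TP-A→TP-B = (56, -193, -207.9), TP-A→TP-C = (546, 22, -196.2).
Normal n = (TP-A→TP-B) × (TP-A→TP-C) = (42440.4, -102526.2, 106610).
So ∂z/∂E = −n_x/n_z = −0.39809 and ∂z/∂N = −n_y/n_z = 0.96169.
|∇z| = √(a²+b²) = 1.04083, so dip δ = arctan(1.04083) = 46.15°.
True thickness = vertical thickness × cos δ = 48.9 × cos 46.15° = 33.9 m.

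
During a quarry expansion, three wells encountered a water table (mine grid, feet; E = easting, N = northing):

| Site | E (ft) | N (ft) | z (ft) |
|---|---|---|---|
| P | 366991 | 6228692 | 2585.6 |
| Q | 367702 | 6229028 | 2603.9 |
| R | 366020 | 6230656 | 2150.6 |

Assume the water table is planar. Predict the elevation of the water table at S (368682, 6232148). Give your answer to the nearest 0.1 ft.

2179.5 ft

Two edge vectors: P→Q = (711, 336, 18.3), P→R = (-971, 1964, -435).
Normal n = (P→Q) × (P→R) = (-182101.2, 291515.7, 1722660).
So ∂z/∂E = −n_x/n_z = 0.105709310 and ∂z/∂N = −n_y/n_z = −0.169224165.
Intercept c from P: 2585.6 − 38794.37 + 1054045.20 = 1017836.44.
At (368682, 6232148): z = 38973.1 − 1054630.0 + 1017836.44 = 2179.5 ft.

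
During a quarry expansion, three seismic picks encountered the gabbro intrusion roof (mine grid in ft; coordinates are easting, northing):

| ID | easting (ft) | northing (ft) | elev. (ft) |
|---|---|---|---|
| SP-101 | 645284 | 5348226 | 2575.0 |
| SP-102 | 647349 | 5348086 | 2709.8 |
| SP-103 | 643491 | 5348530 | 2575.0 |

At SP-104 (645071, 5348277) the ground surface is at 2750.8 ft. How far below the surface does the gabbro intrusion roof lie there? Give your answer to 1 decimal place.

166.2 ft

Two edge vectors: SP-101→SP-102 = (2065, -140, 134.8), SP-101→SP-103 = (-1793, 304, 0).
Normal n = (SP-101→SP-102) × (SP-101→SP-103) = (-40979.2, -241696.4, 376740).
So ∂z/∂easting = −n_x/n_z = 0.108773159 and ∂z/∂northing = −n_y/n_z = 0.641546955.
Intercept c from SP-101: 2575 − 70189.58 − 3431138.11 = −3498752.69.
At (645071, 5348277): z_contact = 70166.41 + 3431170.83 − 3498752.69 = 2584.55 ft.
Depth below ground = 2750.8 − 2584.55 = 166.2 ft.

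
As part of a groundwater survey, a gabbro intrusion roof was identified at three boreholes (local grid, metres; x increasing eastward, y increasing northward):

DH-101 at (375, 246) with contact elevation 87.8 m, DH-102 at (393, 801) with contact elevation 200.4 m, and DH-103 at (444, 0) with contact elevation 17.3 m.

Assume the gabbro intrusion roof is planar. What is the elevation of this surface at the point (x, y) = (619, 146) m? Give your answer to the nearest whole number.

1 m

Let the plane be z = a·x + b·y + c.
DH-102−DH-101: 18a + 555b = 112.6;  DH-103−DH-101: 69a − 246b = −70.5.
Solving gives a = −0.26749, b = 0.21156.
Then c = 87.8 − a·375 − b·246 = 136.06.
At (619, 146): z = −165.6 + 30.9 + 136.06 = 1.4 m.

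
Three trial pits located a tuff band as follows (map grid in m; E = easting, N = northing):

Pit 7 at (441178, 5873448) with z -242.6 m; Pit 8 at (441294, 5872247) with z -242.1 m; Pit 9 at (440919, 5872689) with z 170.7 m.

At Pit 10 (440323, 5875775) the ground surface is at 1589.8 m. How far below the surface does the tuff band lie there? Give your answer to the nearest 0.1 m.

1050.1 m

Two edge vectors: Pit 7→Pit 8 = (116, -1201, 0.5), Pit 7→Pit 9 = (-259, -759, 413.3).
Normal n = (Pit 7→Pit 8) × (Pit 7→Pit 9) = (-495993.8, -48072.3, -399103).
So ∂z/∂E = −n_x/n_z = −1.242771415 and ∂z/∂N = −n_y/n_z = −0.120450861.
Intercept c from Pit 7: -242.6 + 548283.41 + 707461.87 = 1255502.68.
At (440323, 5875775): z_contact = −547220.84 − 707742.16 + 1255502.68 = 539.68 m.
Depth below ground = 1589.8 − 539.68 = 1050.1 m.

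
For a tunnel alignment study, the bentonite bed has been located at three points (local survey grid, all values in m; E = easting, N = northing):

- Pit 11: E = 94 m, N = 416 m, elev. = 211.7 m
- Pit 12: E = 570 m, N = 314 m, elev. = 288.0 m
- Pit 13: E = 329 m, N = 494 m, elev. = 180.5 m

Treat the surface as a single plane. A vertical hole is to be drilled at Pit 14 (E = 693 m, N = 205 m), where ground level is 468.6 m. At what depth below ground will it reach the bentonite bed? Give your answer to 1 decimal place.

116.5 m

Let the plane be z = a·E + b·N + c.
Pit 12−Pit 11: 476a − 102b = 76.3;  Pit 13−Pit 11: 235a + 78b = −31.2.
Solving gives a = 0.04532, b = −0.53654.
Then c = 211.7 − a·94 − b·416 = 430.64.
At (693, 205): z_contact = 31.41 − 109.99 + 430.64 = 352.06 m.
Depth below ground = 468.6 − 352.06 = 116.5 m.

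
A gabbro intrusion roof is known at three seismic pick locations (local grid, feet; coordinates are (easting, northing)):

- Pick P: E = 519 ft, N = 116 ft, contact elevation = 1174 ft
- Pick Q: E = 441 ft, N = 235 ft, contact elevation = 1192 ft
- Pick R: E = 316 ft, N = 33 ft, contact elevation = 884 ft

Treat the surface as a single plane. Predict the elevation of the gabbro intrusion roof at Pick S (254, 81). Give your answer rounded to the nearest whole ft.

858 ft

Let the plane be z = a·E + b·N + c.
Pick Q−Pick P: −78a + 119b = 18;  Pick R−Pick P: −203a − 83b = −290.
Solving gives a = 1.07786, b = 0.85776.
Then c = 1174 − a·519 − b·116 = 515.09.
At (254, 81): z = 273.8 + 69.5 + 515.09 = 858.3 ft.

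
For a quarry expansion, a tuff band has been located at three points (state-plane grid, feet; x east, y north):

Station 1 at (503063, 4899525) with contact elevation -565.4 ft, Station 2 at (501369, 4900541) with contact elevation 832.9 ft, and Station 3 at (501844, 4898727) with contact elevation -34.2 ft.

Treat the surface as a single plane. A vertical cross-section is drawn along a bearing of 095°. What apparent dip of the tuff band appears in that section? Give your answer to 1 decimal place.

33.6°

Let the plane be z = a·x + b·y + c.
Station 2−Station 1: −1694a + 1016b = 1398.3;  Station 3−Station 1: −1219a − 798b = 531.2.
Solving gives a = −0.63913, b = 0.31065.
Unit vector along 095° is (sin 95°, cos 95°) = (0.9962, -0.0872).
Slope in that direction = a·(0.9962) + b·(-0.0872) = −0.66377.
Apparent dip = arctan|0.66377| = 33.6° (true dip is 35.4°, so apparent ≤ true as expected).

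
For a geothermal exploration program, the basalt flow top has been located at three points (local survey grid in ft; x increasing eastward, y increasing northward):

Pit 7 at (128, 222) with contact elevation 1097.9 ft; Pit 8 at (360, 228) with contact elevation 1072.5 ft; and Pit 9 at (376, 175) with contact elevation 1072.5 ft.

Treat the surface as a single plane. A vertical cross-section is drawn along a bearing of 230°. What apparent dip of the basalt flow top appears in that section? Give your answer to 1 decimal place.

6.0°

Let the plane be z = a·x + b·y + c.
Pit 8−Pit 7: 232a + 6b = −25.4;  Pit 9−Pit 7: 248a − 47b = −25.4.
Solving gives a = −0.10863, b = −0.03280.
Unit vector along 230° is (sin 230°, cos 230°) = (-0.7660, -0.6428).
Slope in that direction = a·(-0.7660) + b·(-0.6428) = 0.10430.
Apparent dip = arctan|0.10430| = 6.0° (true dip is 6.5°, so apparent ≤ true as expected).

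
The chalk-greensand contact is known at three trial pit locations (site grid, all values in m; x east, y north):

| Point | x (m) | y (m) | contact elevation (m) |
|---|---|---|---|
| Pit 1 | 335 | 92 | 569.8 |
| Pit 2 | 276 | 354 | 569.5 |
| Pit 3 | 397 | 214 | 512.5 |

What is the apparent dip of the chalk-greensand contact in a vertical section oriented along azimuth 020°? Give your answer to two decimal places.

19.53°

Let the plane be z = a·x + b·y + c.
Pit 2−Pit 1: −59a + 262b = −0.3;  Pit 3−Pit 1: 62a + 122b = −57.3.
Solving gives a = −0.63885, b = −0.14501.
Unit vector along 020° is (sin 20°, cos 20°) = (0.3420, 0.9397).
Slope in that direction = a·(0.3420) + b·(0.9397) = −0.35476.
Apparent dip = arctan|0.35476| = 19.53° (true dip is 33.2°, so apparent ≤ true as expected).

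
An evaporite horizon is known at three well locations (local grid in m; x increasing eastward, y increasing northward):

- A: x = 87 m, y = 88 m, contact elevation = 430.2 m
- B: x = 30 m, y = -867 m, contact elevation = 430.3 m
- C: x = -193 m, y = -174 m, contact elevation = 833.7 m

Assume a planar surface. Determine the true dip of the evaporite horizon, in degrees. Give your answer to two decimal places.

Let the plane be z = a·x + b·y + c.
B−A: −57a − 955b = 0.1;  C−A: −280a − 262b = 403.5.
Solving gives a = −1.52621, b = 0.09099.
Gradient magnitude |∇z| = √(a² + b²) = √(2.32932 + 0.00828) = 1.52892.
True dip = arctan(1.52892) = 56.81°, dipping toward E (azimuth ≈ 093°).

56.81°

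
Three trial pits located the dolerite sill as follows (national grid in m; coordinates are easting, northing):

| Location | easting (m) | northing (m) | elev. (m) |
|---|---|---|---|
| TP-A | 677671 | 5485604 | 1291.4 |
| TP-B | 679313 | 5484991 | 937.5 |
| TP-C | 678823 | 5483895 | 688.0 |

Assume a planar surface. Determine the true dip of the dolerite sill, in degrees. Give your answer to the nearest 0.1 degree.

Two edge vectors: TP-A→TP-B = (1642, -613, -353.9), TP-A→TP-C = (1152, -1709, -603.4).
Normal n = (TP-A→TP-B) × (TP-A→TP-C) = (-234930.9, 583090, -2100002).
So ∂z/∂easting = −n_x/n_z = −0.11187 and ∂z/∂northing = −n_y/n_z = 0.27766.
Gradient magnitude |∇z| = √(a² + b²) = √(0.01252 + 0.07710) = 0.29935.
True dip = arctan(0.29935) = 16.7°, dipping toward SSE (azimuth ≈ 158°).

16.7°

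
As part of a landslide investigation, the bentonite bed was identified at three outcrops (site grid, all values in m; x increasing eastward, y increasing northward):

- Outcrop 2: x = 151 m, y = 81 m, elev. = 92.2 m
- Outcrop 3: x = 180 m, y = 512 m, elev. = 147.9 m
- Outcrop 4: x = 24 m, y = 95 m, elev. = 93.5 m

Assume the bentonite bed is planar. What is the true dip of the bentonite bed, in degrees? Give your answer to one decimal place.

7.4°

Let the plane be z = a·x + b·y + c.
Outcrop 3−Outcrop 2: 29a + 431b = 55.7;  Outcrop 4−Outcrop 2: −127a + 14b = 1.3.
Solving gives a = 0.00398, b = 0.12897.
Gradient magnitude |∇z| = √(a² + b²) = √(0.00002 + 0.01663) = 0.12903.
True dip = arctan(0.12903) = 7.4°, dipping toward S (azimuth ≈ 182°).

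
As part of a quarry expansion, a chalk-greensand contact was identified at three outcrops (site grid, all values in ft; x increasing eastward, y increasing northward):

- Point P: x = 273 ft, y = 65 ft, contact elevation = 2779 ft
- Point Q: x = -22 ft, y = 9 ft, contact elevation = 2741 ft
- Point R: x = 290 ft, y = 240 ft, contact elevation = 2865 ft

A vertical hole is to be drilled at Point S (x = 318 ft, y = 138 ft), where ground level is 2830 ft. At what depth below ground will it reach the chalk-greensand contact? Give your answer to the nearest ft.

Let the plane be z = a·x + b·y + c.
Point Q−Point P: −295a − 56b = −38;  Point R−Point P: 17a + 175b = 86.
Solving gives a = 0.03619, b = 0.48791.
Then c = 2779 − a·273 − b·65 = 2737.41.
At (318, 138): z_contact = 11.5 + 67.3 + 2737.41 = 2816.2 ft.
Depth below ground = 2830 − 2816.2 = 14 ft.

14 ft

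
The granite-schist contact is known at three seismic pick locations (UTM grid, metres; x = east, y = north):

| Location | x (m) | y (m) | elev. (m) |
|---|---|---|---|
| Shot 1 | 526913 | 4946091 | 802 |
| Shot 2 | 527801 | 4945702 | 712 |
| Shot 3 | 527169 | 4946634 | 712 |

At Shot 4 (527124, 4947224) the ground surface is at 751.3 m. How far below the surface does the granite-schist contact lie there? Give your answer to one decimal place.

90.5 m

Let the plane be z = a·x + b·y + c.
Shot 2−Shot 1: 888a − 389b = −90;  Shot 3−Shot 1: 256a + 543b = −90.
Solving gives a = −0.144181186, b = −0.097770933.
Then c = 802 − a·526913 − b·4946091 = 560356.87.
At (527124, 4947224): z_contact = −76001.36 − 483694.70 + 560356.87 = 660.80 m.
Depth below ground = 751.3 − 660.80 = 90.5 m.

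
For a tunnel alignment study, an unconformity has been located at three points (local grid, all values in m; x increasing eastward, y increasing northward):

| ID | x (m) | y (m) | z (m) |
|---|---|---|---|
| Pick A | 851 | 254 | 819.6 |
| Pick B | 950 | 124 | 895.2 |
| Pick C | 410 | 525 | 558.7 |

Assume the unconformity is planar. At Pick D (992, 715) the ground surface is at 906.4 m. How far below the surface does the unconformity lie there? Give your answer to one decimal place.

138.2 m

Two edge vectors: Pick A→Pick B = (99, -130, 75.6), Pick A→Pick C = (-441, 271, -260.9).
Normal n = (Pick A→Pick B) × (Pick A→Pick C) = (13429.4, -7510.5, -30501).
So ∂z/∂x = −n_x/n_z = 0.44029 and ∂z/∂y = −n_y/n_z = −0.24624.
Intercept c from Pick A: 819.6 − 374.69 + 62.54 = 507.45.
At (992, 715): z_contact = 436.77 − 176.06 + 507.45 = 768.17 m.
Depth below ground = 906.4 − 768.17 = 138.2 m.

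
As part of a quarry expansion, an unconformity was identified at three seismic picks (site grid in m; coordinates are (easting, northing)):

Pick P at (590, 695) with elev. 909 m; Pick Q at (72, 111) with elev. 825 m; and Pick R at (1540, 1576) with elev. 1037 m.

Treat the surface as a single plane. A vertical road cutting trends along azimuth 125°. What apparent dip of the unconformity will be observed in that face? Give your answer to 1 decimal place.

Two edge vectors: Pick P→Pick Q = (-518, -584, -84), Pick P→Pick R = (950, 881, 128).
Normal n = (Pick P→Pick Q) × (Pick P→Pick R) = (-748, -13496, 98442).
So ∂z/∂E = −n_x/n_z = 0.00760 and ∂z/∂N = −n_y/n_z = 0.13710.
Unit vector along 125° is (sin 125°, cos 125°) = (0.8192, -0.5736).
Slope in that direction = a·(0.8192) + b·(-0.5736) = −0.07241.
Apparent dip = arctan|0.07241| = 4.1° (true dip is 7.8°, so apparent ≤ true as expected).

4.1°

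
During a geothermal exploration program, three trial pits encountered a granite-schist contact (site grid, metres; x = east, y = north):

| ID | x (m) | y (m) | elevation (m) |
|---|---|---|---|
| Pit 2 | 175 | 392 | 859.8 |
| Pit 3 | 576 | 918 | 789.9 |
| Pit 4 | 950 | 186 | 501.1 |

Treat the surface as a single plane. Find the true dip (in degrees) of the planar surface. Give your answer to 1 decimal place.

Two edge vectors: Pit 2→Pit 3 = (401, 526, -69.9), Pit 2→Pit 4 = (775, -206, -358.7).
Normal n = (Pit 2→Pit 3) × (Pit 2→Pit 4) = (-203075.6, 89666.2, -490256).
So ∂z/∂x = −n_x/n_z = −0.41422 and ∂z/∂y = −n_y/n_z = 0.18290.
Gradient magnitude |∇z| = √(a² + b²) = √(0.17158 + 0.03345) = 0.45281.
True dip = arctan(0.45281) = 24.4°, dipping toward ESE (azimuth ≈ 114°).

24.4°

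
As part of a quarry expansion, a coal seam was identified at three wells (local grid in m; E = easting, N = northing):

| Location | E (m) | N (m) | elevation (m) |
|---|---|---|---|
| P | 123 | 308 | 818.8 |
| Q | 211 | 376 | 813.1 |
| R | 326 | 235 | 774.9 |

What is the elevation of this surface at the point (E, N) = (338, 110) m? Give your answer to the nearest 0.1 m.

Two edge vectors: P→Q = (88, 68, -5.7), P→R = (203, -73, -43.9).
Normal n = (P→Q) × (P→R) = (-3401.3, 2706.1, -20228).
So ∂z/∂E = −n_x/n_z = −0.16815 and ∂z/∂N = −n_y/n_z = 0.13378.
Intercept c from P: 818.8 + 20.68 − 41.20 = 798.28.
At (338, 110): z = −56.8 + 14.7 + 798.28 = 756.2 m.

756.2 m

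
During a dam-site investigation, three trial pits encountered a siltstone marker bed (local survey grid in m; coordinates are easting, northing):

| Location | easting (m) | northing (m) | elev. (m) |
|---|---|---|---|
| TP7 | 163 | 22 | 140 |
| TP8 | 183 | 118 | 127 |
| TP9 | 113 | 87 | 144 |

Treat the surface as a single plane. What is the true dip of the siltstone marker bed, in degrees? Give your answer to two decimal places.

12.52°

Two edge vectors: TP7→TP8 = (20, 96, -13), TP7→TP9 = (-50, 65, 4).
Normal n = (TP7→TP8) × (TP7→TP9) = (1229, 570, 6100).
So ∂z/∂easting = −n_x/n_z = −0.20148 and ∂z/∂northing = −n_y/n_z = −0.09344.
Gradient magnitude |∇z| = √(a² + b²) = √(0.04059 + 0.00873) = 0.22209.
True dip = arctan(0.22209) = 12.52°, dipping toward ENE (azimuth ≈ 065°).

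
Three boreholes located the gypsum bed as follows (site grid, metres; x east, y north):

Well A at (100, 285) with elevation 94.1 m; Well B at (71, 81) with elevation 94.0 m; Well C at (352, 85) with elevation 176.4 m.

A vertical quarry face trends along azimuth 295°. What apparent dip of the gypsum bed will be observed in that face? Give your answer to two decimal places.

15.84°

Two edge vectors: Well A→Well B = (-29, -204, -0.1), Well A→Well C = (252, -200, 82.3).
Normal n = (Well A→Well B) × (Well A→Well C) = (-16809.2, 2361.5, 57208).
So ∂z/∂x = −n_x/n_z = 0.29383 and ∂z/∂y = −n_y/n_z = −0.04128.
Unit vector along 295° is (sin 295°, cos 295°) = (-0.9063, 0.4226).
Slope in that direction = a·(-0.9063) + b·(0.4226) = −0.28374.
Apparent dip = arctan|0.28374| = 15.84° (true dip is 16.5°, so apparent ≤ true as expected).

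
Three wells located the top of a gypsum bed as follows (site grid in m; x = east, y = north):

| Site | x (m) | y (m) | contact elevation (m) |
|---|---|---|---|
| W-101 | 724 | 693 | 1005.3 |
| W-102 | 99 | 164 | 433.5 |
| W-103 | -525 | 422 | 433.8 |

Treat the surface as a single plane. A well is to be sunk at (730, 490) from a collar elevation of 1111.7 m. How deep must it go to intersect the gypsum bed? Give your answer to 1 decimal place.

Let the plane be z = a·x + b·y + c.
W-102−W-101: −625a − 529b = −571.8;  W-103−W-101: −1249a − 271b = −571.5.
Solving gives a = 0.29992, b = 0.72656.
Then c = 1005.3 − a·724 − b·693 = 284.65.
At (730, 490): z_contact = 218.94 + 356.01 + 284.65 = 859.61 m.
Depth below ground = 1111.7 − 859.61 = 252.1 m.

252.1 m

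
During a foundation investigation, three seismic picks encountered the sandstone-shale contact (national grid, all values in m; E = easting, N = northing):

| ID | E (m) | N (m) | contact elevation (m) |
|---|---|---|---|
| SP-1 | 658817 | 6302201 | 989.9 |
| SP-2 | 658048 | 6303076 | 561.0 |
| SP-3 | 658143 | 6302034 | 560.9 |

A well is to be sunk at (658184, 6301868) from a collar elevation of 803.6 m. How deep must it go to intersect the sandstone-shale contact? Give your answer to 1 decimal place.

Two edge vectors: SP-1→SP-2 = (-769, 875, -428.9), SP-1→SP-3 = (-674, -167, -429).
Normal n = (SP-1→SP-2) × (SP-1→SP-3) = (-447001.3, -40822.4, 718173).
So ∂z/∂E = −n_x/n_z = 0.622414516 and ∂z/∂N = −n_y/n_z = 0.056842014.
Intercept c from SP-1: 989.9 − 410057.26 − 358229.80 = −767297.16.
At (658184, 6301868): z_contact = 409663.28 + 358210.87 − 767297.16 = 576.98 m.
Depth below ground = 803.6 − 576.98 = 226.6 m.

226.6 m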